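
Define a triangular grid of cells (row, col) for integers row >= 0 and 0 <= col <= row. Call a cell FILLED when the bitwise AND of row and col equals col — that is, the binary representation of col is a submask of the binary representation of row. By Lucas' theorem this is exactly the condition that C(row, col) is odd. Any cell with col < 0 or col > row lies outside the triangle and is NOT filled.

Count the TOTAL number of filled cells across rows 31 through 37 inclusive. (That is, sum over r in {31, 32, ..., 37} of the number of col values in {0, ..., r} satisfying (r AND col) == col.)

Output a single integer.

Answer: 62

Derivation:
r31=11111 pc5: +32 =32
r32=100000 pc1: +2 =34
r33=100001 pc2: +4 =38
r34=100010 pc2: +4 =42
r35=100011 pc3: +8 =50
r36=100100 pc2: +4 =54
r37=100101 pc3: +8 =62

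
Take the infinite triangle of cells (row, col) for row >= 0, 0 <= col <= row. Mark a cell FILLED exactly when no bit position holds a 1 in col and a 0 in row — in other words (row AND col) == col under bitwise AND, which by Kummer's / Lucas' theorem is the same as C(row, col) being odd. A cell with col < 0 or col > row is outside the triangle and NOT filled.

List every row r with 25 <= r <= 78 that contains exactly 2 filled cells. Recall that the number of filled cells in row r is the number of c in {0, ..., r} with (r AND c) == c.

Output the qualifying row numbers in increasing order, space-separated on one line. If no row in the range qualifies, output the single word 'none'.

Answer: 32 64

Derivation:
Row r has 2^popcount(r) filled cells, so we need popcount(r) = log2(2) = 1.
Scan r = 25..78 and keep those with exactly 1 one-bits:
r=25=11001 popcount=3 -> skip
r=26=11010 popcount=3 -> skip
r=27=11011 popcount=4 -> skip
r=28=11100 popcount=3 -> skip
r=29=11101 popcount=4 -> skip
r=30=11110 popcount=4 -> skip
r=31=11111 popcount=5 -> skip
r=32=100000 popcount=1 -> KEEP
r=33=100001 popcount=2 -> skip
r=34=100010 popcount=2 -> skip
r=35=100011 popcount=3 -> skip
r=36=100100 popcount=2 -> skip
r=37=100101 popcount=3 -> skip
r=38=100110 popcount=3 -> skip
r=39=100111 popcount=4 -> skip
r=40=101000 popcount=2 -> skip
r=41=101001 popcount=3 -> skip
r=42=101010 popcount=3 -> skip
r=43=101011 popcount=4 -> skip
r=44=101100 popcount=3 -> skip
r=45=101101 popcount=4 -> skip
r=46=101110 popcount=4 -> skip
r=47=101111 popcount=5 -> skip
r=48=110000 popcount=2 -> skip
r=49=110001 popcount=3 -> skip
r=50=110010 popcount=3 -> skip
r=51=110011 popcount=4 -> skip
r=52=110100 popcount=3 -> skip
r=53=110101 popcount=4 -> skip
r=54=110110 popcount=4 -> skip
r=55=110111 popcount=5 -> skip
r=56=111000 popcount=3 -> skip
r=57=111001 popcount=4 -> skip
r=58=111010 popcount=4 -> skip
r=59=111011 popcount=5 -> skip
r=60=111100 popcount=4 -> skip
r=61=111101 popcount=5 -> skip
r=62=111110 popcount=5 -> skip
r=63=111111 popcount=6 -> skip
r=64=1000000 popcount=1 -> KEEP
r=65=1000001 popcount=2 -> skip
r=66=1000010 popcount=2 -> skip
r=67=1000011 popcount=3 -> skip
r=68=1000100 popcount=2 -> skip
r=69=1000101 popcount=3 -> skip
r=70=1000110 popcount=3 -> skip
r=71=1000111 popcount=4 -> skip
r=72=1001000 popcount=2 -> skip
r=73=1001001 popcount=3 -> skip
r=74=1001010 popcount=3 -> skip
r=75=1001011 popcount=4 -> skip
r=76=1001100 popcount=3 -> skip
r=77=1001101 popcount=4 -> skip
r=78=1001110 popcount=4 -> skip
Kept rows: 32 64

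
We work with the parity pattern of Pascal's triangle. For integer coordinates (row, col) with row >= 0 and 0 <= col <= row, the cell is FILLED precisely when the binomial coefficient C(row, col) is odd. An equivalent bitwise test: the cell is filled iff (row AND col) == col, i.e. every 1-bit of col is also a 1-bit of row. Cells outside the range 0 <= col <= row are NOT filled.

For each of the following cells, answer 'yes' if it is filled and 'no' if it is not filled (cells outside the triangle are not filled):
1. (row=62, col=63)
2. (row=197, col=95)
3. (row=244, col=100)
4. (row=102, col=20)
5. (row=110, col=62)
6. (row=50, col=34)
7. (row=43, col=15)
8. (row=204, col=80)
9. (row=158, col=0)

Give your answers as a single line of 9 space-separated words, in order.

Answer: no no yes no no yes no no yes

Derivation:
(62,63): col outside [0, 62] -> not filled
(197,95): row=0b11000101, col=0b1011111, row AND col = 0b1000101 = 69; 69 != 95 -> empty
(244,100): row=0b11110100, col=0b1100100, row AND col = 0b1100100 = 100; 100 == 100 -> filled
(102,20): row=0b1100110, col=0b10100, row AND col = 0b100 = 4; 4 != 20 -> empty
(110,62): row=0b1101110, col=0b111110, row AND col = 0b101110 = 46; 46 != 62 -> empty
(50,34): row=0b110010, col=0b100010, row AND col = 0b100010 = 34; 34 == 34 -> filled
(43,15): row=0b101011, col=0b1111, row AND col = 0b1011 = 11; 11 != 15 -> empty
(204,80): row=0b11001100, col=0b1010000, row AND col = 0b1000000 = 64; 64 != 80 -> empty
(158,0): row=0b10011110, col=0b0, row AND col = 0b0 = 0; 0 == 0 -> filled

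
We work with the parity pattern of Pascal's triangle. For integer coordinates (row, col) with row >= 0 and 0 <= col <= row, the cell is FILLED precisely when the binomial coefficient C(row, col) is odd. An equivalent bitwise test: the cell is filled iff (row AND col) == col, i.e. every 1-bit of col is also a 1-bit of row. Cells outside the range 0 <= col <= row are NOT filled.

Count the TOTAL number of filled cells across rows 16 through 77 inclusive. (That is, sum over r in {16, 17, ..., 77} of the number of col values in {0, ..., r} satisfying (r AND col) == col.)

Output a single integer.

Answer: 762

Derivation:
r16=10000 pc1: +2 =2
r17=10001 pc2: +4 =6
r18=10010 pc2: +4 =10
r19=10011 pc3: +8 =18
r20=10100 pc2: +4 =22
r21=10101 pc3: +8 =30
r22=10110 pc3: +8 =38
r23=10111 pc4: +16 =54
r24=11000 pc2: +4 =58
r25=11001 pc3: +8 =66
r26=11010 pc3: +8 =74
r27=11011 pc4: +16 =90
r28=11100 pc3: +8 =98
r29=11101 pc4: +16 =114
r30=11110 pc4: +16 =130
r31=11111 pc5: +32 =162
r32=100000 pc1: +2 =164
r33=100001 pc2: +4 =168
r34=100010 pc2: +4 =172
r35=100011 pc3: +8 =180
r36=100100 pc2: +4 =184
r37=100101 pc3: +8 =192
r38=100110 pc3: +8 =200
r39=100111 pc4: +16 =216
r40=101000 pc2: +4 =220
r41=101001 pc3: +8 =228
r42=101010 pc3: +8 =236
r43=101011 pc4: +16 =252
r44=101100 pc3: +8 =260
r45=101101 pc4: +16 =276
r46=101110 pc4: +16 =292
r47=101111 pc5: +32 =324
r48=110000 pc2: +4 =328
r49=110001 pc3: +8 =336
r50=110010 pc3: +8 =344
r51=110011 pc4: +16 =360
r52=110100 pc3: +8 =368
r53=110101 pc4: +16 =384
r54=110110 pc4: +16 =400
r55=110111 pc5: +32 =432
r56=111000 pc3: +8 =440
r57=111001 pc4: +16 =456
r58=111010 pc4: +16 =472
r59=111011 pc5: +32 =504
r60=111100 pc4: +16 =520
r61=111101 pc5: +32 =552
r62=111110 pc5: +32 =584
r63=111111 pc6: +64 =648
r64=1000000 pc1: +2 =650
r65=1000001 pc2: +4 =654
r66=1000010 pc2: +4 =658
r67=1000011 pc3: +8 =666
r68=1000100 pc2: +4 =670
r69=1000101 pc3: +8 =678
r70=1000110 pc3: +8 =686
r71=1000111 pc4: +16 =702
r72=1001000 pc2: +4 =706
r73=1001001 pc3: +8 =714
r74=1001010 pc3: +8 =722
r75=1001011 pc4: +16 =738
r76=1001100 pc3: +8 =746
r77=1001101 pc4: +16 =762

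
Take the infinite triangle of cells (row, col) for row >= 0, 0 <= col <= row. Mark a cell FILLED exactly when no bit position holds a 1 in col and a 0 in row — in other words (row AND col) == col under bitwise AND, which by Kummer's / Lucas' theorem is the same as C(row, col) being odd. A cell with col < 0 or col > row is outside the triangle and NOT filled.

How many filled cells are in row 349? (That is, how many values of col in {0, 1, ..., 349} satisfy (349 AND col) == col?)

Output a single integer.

Answer: 64

Derivation:
349 in binary = 101011101
popcount(349) = number of 1-bits in 101011101 = 6
A col c satisfies (349 AND c) == c iff every set bit of c is also set in 349; each of the 6 set bits of 349 can independently be on or off in c.
count = 2^6 = 64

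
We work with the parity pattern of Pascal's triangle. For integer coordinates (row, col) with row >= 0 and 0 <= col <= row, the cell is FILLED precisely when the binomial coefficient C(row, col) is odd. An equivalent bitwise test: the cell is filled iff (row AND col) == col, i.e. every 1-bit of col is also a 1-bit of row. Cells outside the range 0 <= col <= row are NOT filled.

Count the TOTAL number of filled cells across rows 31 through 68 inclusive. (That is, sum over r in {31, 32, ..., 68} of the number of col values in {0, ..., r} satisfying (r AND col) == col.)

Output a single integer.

Answer: 540

Derivation:
r31=11111 pc5: +32 =32
r32=100000 pc1: +2 =34
r33=100001 pc2: +4 =38
r34=100010 pc2: +4 =42
r35=100011 pc3: +8 =50
r36=100100 pc2: +4 =54
r37=100101 pc3: +8 =62
r38=100110 pc3: +8 =70
r39=100111 pc4: +16 =86
r40=101000 pc2: +4 =90
r41=101001 pc3: +8 =98
r42=101010 pc3: +8 =106
r43=101011 pc4: +16 =122
r44=101100 pc3: +8 =130
r45=101101 pc4: +16 =146
r46=101110 pc4: +16 =162
r47=101111 pc5: +32 =194
r48=110000 pc2: +4 =198
r49=110001 pc3: +8 =206
r50=110010 pc3: +8 =214
r51=110011 pc4: +16 =230
r52=110100 pc3: +8 =238
r53=110101 pc4: +16 =254
r54=110110 pc4: +16 =270
r55=110111 pc5: +32 =302
r56=111000 pc3: +8 =310
r57=111001 pc4: +16 =326
r58=111010 pc4: +16 =342
r59=111011 pc5: +32 =374
r60=111100 pc4: +16 =390
r61=111101 pc5: +32 =422
r62=111110 pc5: +32 =454
r63=111111 pc6: +64 =518
r64=1000000 pc1: +2 =520
r65=1000001 pc2: +4 =524
r66=1000010 pc2: +4 =528
r67=1000011 pc3: +8 =536
r68=1000100 pc2: +4 =540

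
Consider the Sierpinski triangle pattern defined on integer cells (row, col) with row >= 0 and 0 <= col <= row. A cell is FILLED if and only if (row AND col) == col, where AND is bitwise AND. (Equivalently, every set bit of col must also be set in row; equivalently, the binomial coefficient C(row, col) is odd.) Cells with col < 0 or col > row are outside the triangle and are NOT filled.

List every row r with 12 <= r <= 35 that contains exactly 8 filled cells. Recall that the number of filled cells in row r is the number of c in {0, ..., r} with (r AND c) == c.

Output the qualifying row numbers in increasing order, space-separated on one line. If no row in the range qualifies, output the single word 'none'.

Row r has 2^popcount(r) filled cells, so we need popcount(r) = log2(8) = 3.
Scan r = 12..35 and keep those with exactly 3 one-bits:
r=12=1100 popcount=2 -> skip
r=13=1101 popcount=3 -> KEEP
r=14=1110 popcount=3 -> KEEP
r=15=1111 popcount=4 -> skip
r=16=10000 popcount=1 -> skip
r=17=10001 popcount=2 -> skip
r=18=10010 popcount=2 -> skip
r=19=10011 popcount=3 -> KEEP
r=20=10100 popcount=2 -> skip
r=21=10101 popcount=3 -> KEEP
r=22=10110 popcount=3 -> KEEP
r=23=10111 popcount=4 -> skip
r=24=11000 popcount=2 -> skip
r=25=11001 popcount=3 -> KEEP
r=26=11010 popcount=3 -> KEEP
r=27=11011 popcount=4 -> skip
r=28=11100 popcount=3 -> KEEP
r=29=11101 popcount=4 -> skip
r=30=11110 popcount=4 -> skip
r=31=11111 popcount=5 -> skip
r=32=100000 popcount=1 -> skip
r=33=100001 popcount=2 -> skip
r=34=100010 popcount=2 -> skip
r=35=100011 popcount=3 -> KEEP
Kept rows: 13 14 19 21 22 25 26 28 35

Answer: 13 14 19 21 22 25 26 28 35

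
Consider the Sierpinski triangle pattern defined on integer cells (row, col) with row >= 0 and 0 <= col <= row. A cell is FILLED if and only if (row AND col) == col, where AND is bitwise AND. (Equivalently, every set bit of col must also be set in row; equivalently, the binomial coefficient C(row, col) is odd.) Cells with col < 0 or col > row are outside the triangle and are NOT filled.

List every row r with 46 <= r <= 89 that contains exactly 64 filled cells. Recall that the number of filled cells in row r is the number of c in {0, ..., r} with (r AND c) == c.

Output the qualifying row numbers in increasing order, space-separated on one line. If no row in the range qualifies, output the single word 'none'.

Row r has 2^popcount(r) filled cells, so we need popcount(r) = log2(64) = 6.
Scan r = 46..89 and keep those with exactly 6 one-bits:
r=46=101110 popcount=4 -> skip
r=47=101111 popcount=5 -> skip
r=48=110000 popcount=2 -> skip
r=49=110001 popcount=3 -> skip
r=50=110010 popcount=3 -> skip
r=51=110011 popcount=4 -> skip
r=52=110100 popcount=3 -> skip
r=53=110101 popcount=4 -> skip
r=54=110110 popcount=4 -> skip
r=55=110111 popcount=5 -> skip
r=56=111000 popcount=3 -> skip
r=57=111001 popcount=4 -> skip
r=58=111010 popcount=4 -> skip
r=59=111011 popcount=5 -> skip
r=60=111100 popcount=4 -> skip
r=61=111101 popcount=5 -> skip
r=62=111110 popcount=5 -> skip
r=63=111111 popcount=6 -> KEEP
r=64=1000000 popcount=1 -> skip
r=65=1000001 popcount=2 -> skip
r=66=1000010 popcount=2 -> skip
r=67=1000011 popcount=3 -> skip
r=68=1000100 popcount=2 -> skip
r=69=1000101 popcount=3 -> skip
r=70=1000110 popcount=3 -> skip
r=71=1000111 popcount=4 -> skip
r=72=1001000 popcount=2 -> skip
r=73=1001001 popcount=3 -> skip
r=74=1001010 popcount=3 -> skip
r=75=1001011 popcount=4 -> skip
r=76=1001100 popcount=3 -> skip
r=77=1001101 popcount=4 -> skip
r=78=1001110 popcount=4 -> skip
r=79=1001111 popcount=5 -> skip
r=80=1010000 popcount=2 -> skip
r=81=1010001 popcount=3 -> skip
r=82=1010010 popcount=3 -> skip
r=83=1010011 popcount=4 -> skip
r=84=1010100 popcount=3 -> skip
r=85=1010101 popcount=4 -> skip
r=86=1010110 popcount=4 -> skip
r=87=1010111 popcount=5 -> skip
r=88=1011000 popcount=3 -> skip
r=89=1011001 popcount=4 -> skip
Kept rows: 63

Answer: 63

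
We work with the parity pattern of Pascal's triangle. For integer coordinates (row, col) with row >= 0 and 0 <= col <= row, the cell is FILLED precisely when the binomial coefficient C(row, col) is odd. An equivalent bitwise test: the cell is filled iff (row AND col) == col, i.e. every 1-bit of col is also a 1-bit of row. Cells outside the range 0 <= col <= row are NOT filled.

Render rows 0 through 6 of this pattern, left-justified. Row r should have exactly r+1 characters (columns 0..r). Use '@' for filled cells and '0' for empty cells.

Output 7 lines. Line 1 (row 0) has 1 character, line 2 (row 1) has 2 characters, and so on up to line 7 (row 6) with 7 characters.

r0=0: @
r1=1: @@
r2=10: @0@
r3=11: @@@@
r4=100: @000@
r5=101: @@00@@
r6=110: @0@0@0@

Answer: @
@@
@0@
@@@@
@000@
@@00@@
@0@0@0@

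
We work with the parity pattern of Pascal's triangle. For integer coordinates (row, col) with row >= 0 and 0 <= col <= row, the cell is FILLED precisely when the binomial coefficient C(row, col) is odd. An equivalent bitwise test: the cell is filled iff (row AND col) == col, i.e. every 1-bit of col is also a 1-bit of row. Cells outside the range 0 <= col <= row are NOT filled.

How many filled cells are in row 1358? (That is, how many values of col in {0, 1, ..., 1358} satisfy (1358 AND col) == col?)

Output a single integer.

Answer: 64

Derivation:
1358 in binary = 10101001110
popcount(1358) = number of 1-bits in 10101001110 = 6
A col c satisfies (1358 AND c) == c iff every set bit of c is also set in 1358; each of the 6 set bits of 1358 can independently be on or off in c.
count = 2^6 = 64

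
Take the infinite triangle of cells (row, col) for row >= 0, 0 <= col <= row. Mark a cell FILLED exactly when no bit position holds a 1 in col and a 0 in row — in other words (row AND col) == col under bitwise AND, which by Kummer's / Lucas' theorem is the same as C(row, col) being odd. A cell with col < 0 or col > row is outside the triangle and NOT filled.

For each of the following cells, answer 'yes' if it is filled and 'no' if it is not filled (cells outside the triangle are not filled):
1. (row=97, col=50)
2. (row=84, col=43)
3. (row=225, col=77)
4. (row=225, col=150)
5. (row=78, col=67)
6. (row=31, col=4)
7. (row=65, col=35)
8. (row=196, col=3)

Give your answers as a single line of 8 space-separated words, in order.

(97,50): row=0b1100001, col=0b110010, row AND col = 0b100000 = 32; 32 != 50 -> empty
(84,43): row=0b1010100, col=0b101011, row AND col = 0b0 = 0; 0 != 43 -> empty
(225,77): row=0b11100001, col=0b1001101, row AND col = 0b1000001 = 65; 65 != 77 -> empty
(225,150): row=0b11100001, col=0b10010110, row AND col = 0b10000000 = 128; 128 != 150 -> empty
(78,67): row=0b1001110, col=0b1000011, row AND col = 0b1000010 = 66; 66 != 67 -> empty
(31,4): row=0b11111, col=0b100, row AND col = 0b100 = 4; 4 == 4 -> filled
(65,35): row=0b1000001, col=0b100011, row AND col = 0b1 = 1; 1 != 35 -> empty
(196,3): row=0b11000100, col=0b11, row AND col = 0b0 = 0; 0 != 3 -> empty

Answer: no no no no no yes no no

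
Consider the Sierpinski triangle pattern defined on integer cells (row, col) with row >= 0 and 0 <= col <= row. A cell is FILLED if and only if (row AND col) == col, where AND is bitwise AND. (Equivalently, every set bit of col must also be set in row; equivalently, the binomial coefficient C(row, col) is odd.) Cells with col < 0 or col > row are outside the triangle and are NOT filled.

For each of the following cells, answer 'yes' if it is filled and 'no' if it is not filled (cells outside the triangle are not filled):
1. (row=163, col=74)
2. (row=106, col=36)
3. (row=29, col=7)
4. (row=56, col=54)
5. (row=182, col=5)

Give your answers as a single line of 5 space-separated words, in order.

(163,74): row=0b10100011, col=0b1001010, row AND col = 0b10 = 2; 2 != 74 -> empty
(106,36): row=0b1101010, col=0b100100, row AND col = 0b100000 = 32; 32 != 36 -> empty
(29,7): row=0b11101, col=0b111, row AND col = 0b101 = 5; 5 != 7 -> empty
(56,54): row=0b111000, col=0b110110, row AND col = 0b110000 = 48; 48 != 54 -> empty
(182,5): row=0b10110110, col=0b101, row AND col = 0b100 = 4; 4 != 5 -> empty

Answer: no no no no no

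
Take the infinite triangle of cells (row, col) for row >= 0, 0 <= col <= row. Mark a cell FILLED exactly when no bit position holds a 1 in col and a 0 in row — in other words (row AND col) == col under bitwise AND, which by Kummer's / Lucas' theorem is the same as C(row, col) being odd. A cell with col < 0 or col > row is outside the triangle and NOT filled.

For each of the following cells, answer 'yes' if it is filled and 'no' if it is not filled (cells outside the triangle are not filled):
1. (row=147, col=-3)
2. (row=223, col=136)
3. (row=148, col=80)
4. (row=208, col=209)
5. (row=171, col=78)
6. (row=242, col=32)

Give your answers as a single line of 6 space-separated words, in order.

Answer: no yes no no no yes

Derivation:
(147,-3): col outside [0, 147] -> not filled
(223,136): row=0b11011111, col=0b10001000, row AND col = 0b10001000 = 136; 136 == 136 -> filled
(148,80): row=0b10010100, col=0b1010000, row AND col = 0b10000 = 16; 16 != 80 -> empty
(208,209): col outside [0, 208] -> not filled
(171,78): row=0b10101011, col=0b1001110, row AND col = 0b1010 = 10; 10 != 78 -> empty
(242,32): row=0b11110010, col=0b100000, row AND col = 0b100000 = 32; 32 == 32 -> filled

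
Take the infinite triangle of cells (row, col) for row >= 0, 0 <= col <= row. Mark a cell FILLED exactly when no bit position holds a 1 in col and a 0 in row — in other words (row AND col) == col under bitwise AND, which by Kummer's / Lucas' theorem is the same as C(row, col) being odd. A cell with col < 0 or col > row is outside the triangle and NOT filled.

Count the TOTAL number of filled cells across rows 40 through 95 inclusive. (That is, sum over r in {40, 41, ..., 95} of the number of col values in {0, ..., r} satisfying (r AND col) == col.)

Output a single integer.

Answer: 918

Derivation:
r40=101000 pc2: +4 =4
r41=101001 pc3: +8 =12
r42=101010 pc3: +8 =20
r43=101011 pc4: +16 =36
r44=101100 pc3: +8 =44
r45=101101 pc4: +16 =60
r46=101110 pc4: +16 =76
r47=101111 pc5: +32 =108
r48=110000 pc2: +4 =112
r49=110001 pc3: +8 =120
r50=110010 pc3: +8 =128
r51=110011 pc4: +16 =144
r52=110100 pc3: +8 =152
r53=110101 pc4: +16 =168
r54=110110 pc4: +16 =184
r55=110111 pc5: +32 =216
r56=111000 pc3: +8 =224
r57=111001 pc4: +16 =240
r58=111010 pc4: +16 =256
r59=111011 pc5: +32 =288
r60=111100 pc4: +16 =304
r61=111101 pc5: +32 =336
r62=111110 pc5: +32 =368
r63=111111 pc6: +64 =432
r64=1000000 pc1: +2 =434
r65=1000001 pc2: +4 =438
r66=1000010 pc2: +4 =442
r67=1000011 pc3: +8 =450
r68=1000100 pc2: +4 =454
r69=1000101 pc3: +8 =462
r70=1000110 pc3: +8 =470
r71=1000111 pc4: +16 =486
r72=1001000 pc2: +4 =490
r73=1001001 pc3: +8 =498
r74=1001010 pc3: +8 =506
r75=1001011 pc4: +16 =522
r76=1001100 pc3: +8 =530
r77=1001101 pc4: +16 =546
r78=1001110 pc4: +16 =562
r79=1001111 pc5: +32 =594
r80=1010000 pc2: +4 =598
r81=1010001 pc3: +8 =606
r82=1010010 pc3: +8 =614
r83=1010011 pc4: +16 =630
r84=1010100 pc3: +8 =638
r85=1010101 pc4: +16 =654
r86=1010110 pc4: +16 =670
r87=1010111 pc5: +32 =702
r88=1011000 pc3: +8 =710
r89=1011001 pc4: +16 =726
r90=1011010 pc4: +16 =742
r91=1011011 pc5: +32 =774
r92=1011100 pc4: +16 =790
r93=1011101 pc5: +32 =822
r94=1011110 pc5: +32 =854
r95=1011111 pc6: +64 =918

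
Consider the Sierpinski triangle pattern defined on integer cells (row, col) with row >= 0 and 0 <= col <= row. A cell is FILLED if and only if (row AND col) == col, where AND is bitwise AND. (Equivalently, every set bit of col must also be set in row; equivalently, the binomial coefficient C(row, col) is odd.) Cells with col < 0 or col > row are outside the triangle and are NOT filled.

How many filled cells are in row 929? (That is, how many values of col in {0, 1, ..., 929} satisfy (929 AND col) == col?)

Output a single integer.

929 in binary = 1110100001
popcount(929) = number of 1-bits in 1110100001 = 5
A col c satisfies (929 AND c) == c iff every set bit of c is also set in 929; each of the 5 set bits of 929 can independently be on or off in c.
count = 2^5 = 32

Answer: 32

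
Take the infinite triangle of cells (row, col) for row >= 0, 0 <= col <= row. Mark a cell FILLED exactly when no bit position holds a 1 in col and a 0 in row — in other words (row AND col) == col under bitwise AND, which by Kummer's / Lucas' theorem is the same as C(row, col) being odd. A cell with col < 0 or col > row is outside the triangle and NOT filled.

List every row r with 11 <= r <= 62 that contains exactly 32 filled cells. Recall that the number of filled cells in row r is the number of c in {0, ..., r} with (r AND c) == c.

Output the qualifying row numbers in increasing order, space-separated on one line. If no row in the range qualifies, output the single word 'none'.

Row r has 2^popcount(r) filled cells, so we need popcount(r) = log2(32) = 5.
Scan r = 11..62 and keep those with exactly 5 one-bits:
r=11=1011 popcount=3 -> skip
r=12=1100 popcount=2 -> skip
r=13=1101 popcount=3 -> skip
r=14=1110 popcount=3 -> skip
r=15=1111 popcount=4 -> skip
r=16=10000 popcount=1 -> skip
r=17=10001 popcount=2 -> skip
r=18=10010 popcount=2 -> skip
r=19=10011 popcount=3 -> skip
r=20=10100 popcount=2 -> skip
r=21=10101 popcount=3 -> skip
r=22=10110 popcount=3 -> skip
r=23=10111 popcount=4 -> skip
r=24=11000 popcount=2 -> skip
r=25=11001 popcount=3 -> skip
r=26=11010 popcount=3 -> skip
r=27=11011 popcount=4 -> skip
r=28=11100 popcount=3 -> skip
r=29=11101 popcount=4 -> skip
r=30=11110 popcount=4 -> skip
r=31=11111 popcount=5 -> KEEP
r=32=100000 popcount=1 -> skip
r=33=100001 popcount=2 -> skip
r=34=100010 popcount=2 -> skip
r=35=100011 popcount=3 -> skip
r=36=100100 popcount=2 -> skip
r=37=100101 popcount=3 -> skip
r=38=100110 popcount=3 -> skip
r=39=100111 popcount=4 -> skip
r=40=101000 popcount=2 -> skip
r=41=101001 popcount=3 -> skip
r=42=101010 popcount=3 -> skip
r=43=101011 popcount=4 -> skip
r=44=101100 popcount=3 -> skip
r=45=101101 popcount=4 -> skip
r=46=101110 popcount=4 -> skip
r=47=101111 popcount=5 -> KEEP
r=48=110000 popcount=2 -> skip
r=49=110001 popcount=3 -> skip
r=50=110010 popcount=3 -> skip
r=51=110011 popcount=4 -> skip
r=52=110100 popcount=3 -> skip
r=53=110101 popcount=4 -> skip
r=54=110110 popcount=4 -> skip
r=55=110111 popcount=5 -> KEEP
r=56=111000 popcount=3 -> skip
r=57=111001 popcount=4 -> skip
r=58=111010 popcount=4 -> skip
r=59=111011 popcount=5 -> KEEP
r=60=111100 popcount=4 -> skip
r=61=111101 popcount=5 -> KEEP
r=62=111110 popcount=5 -> KEEP
Kept rows: 31 47 55 59 61 62

Answer: 31 47 55 59 61 62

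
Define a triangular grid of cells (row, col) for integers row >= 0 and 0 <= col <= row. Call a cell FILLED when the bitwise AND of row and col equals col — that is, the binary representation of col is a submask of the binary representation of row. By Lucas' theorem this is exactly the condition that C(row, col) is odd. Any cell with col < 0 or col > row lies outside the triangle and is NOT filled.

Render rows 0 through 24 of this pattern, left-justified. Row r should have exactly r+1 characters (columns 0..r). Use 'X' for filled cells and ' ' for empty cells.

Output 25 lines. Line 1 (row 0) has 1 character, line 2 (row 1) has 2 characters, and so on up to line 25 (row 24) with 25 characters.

Answer: X
XX
X X
XXXX
X   X
XX  XX
X X X X
XXXXXXXX
X       X
XX      XX
X X     X X
XXXX    XXXX
X   X   X   X
XX  XX  XX  XX
X X X X X X X X
XXXXXXXXXXXXXXXX
X               X
XX              XX
X X             X X
XXXX            XXXX
X   X           X   X
XX  XX          XX  XX
X X X X         X X X X
XXXXXXXX        XXXXXXXX
X       X       X       X

Derivation:
r0=0: X
r1=1: XX
r2=10: X X
r3=11: XXXX
r4=100: X   X
r5=101: XX  XX
r6=110: X X X X
r7=111: XXXXXXXX
r8=1000: X       X
r9=1001: XX      XX
r10=1010: X X     X X
r11=1011: XXXX    XXXX
r12=1100: X   X   X   X
r13=1101: XX  XX  XX  XX
r14=1110: X X X X X X X X
r15=1111: XXXXXXXXXXXXXXXX
r16=10000: X               X
r17=10001: XX              XX
r18=10010: X X             X X
r19=10011: XXXX            XXXX
r20=10100: X   X           X   X
r21=10101: XX  XX          XX  XX
r22=10110: X X X X         X X X X
r23=10111: XXXXXXXX        XXXXXXXX
r24=11000: X       X       X       X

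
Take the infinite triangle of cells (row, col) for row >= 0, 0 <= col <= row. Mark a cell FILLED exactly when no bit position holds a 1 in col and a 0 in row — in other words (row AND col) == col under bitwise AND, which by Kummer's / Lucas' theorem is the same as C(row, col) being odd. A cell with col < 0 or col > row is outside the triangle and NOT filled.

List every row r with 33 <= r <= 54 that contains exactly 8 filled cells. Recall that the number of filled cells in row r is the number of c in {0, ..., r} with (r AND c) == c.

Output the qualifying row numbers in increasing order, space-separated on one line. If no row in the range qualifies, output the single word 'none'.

Row r has 2^popcount(r) filled cells, so we need popcount(r) = log2(8) = 3.
Scan r = 33..54 and keep those with exactly 3 one-bits:
r=33=100001 popcount=2 -> skip
r=34=100010 popcount=2 -> skip
r=35=100011 popcount=3 -> KEEP
r=36=100100 popcount=2 -> skip
r=37=100101 popcount=3 -> KEEP
r=38=100110 popcount=3 -> KEEP
r=39=100111 popcount=4 -> skip
r=40=101000 popcount=2 -> skip
r=41=101001 popcount=3 -> KEEP
r=42=101010 popcount=3 -> KEEP
r=43=101011 popcount=4 -> skip
r=44=101100 popcount=3 -> KEEP
r=45=101101 popcount=4 -> skip
r=46=101110 popcount=4 -> skip
r=47=101111 popcount=5 -> skip
r=48=110000 popcount=2 -> skip
r=49=110001 popcount=3 -> KEEP
r=50=110010 popcount=3 -> KEEP
r=51=110011 popcount=4 -> skip
r=52=110100 popcount=3 -> KEEP
r=53=110101 popcount=4 -> skip
r=54=110110 popcount=4 -> skip
Kept rows: 35 37 38 41 42 44 49 50 52

Answer: 35 37 38 41 42 44 49 50 52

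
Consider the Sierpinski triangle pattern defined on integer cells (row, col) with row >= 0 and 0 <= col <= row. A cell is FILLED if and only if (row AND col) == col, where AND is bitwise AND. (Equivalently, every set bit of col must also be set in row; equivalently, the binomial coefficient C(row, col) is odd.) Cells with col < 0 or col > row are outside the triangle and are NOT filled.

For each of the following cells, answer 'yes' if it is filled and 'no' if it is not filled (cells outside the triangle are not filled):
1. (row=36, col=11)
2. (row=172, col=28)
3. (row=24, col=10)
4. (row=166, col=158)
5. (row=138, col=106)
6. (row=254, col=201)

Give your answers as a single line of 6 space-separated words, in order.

Answer: no no no no no no

Derivation:
(36,11): row=0b100100, col=0b1011, row AND col = 0b0 = 0; 0 != 11 -> empty
(172,28): row=0b10101100, col=0b11100, row AND col = 0b1100 = 12; 12 != 28 -> empty
(24,10): row=0b11000, col=0b1010, row AND col = 0b1000 = 8; 8 != 10 -> empty
(166,158): row=0b10100110, col=0b10011110, row AND col = 0b10000110 = 134; 134 != 158 -> empty
(138,106): row=0b10001010, col=0b1101010, row AND col = 0b1010 = 10; 10 != 106 -> empty
(254,201): row=0b11111110, col=0b11001001, row AND col = 0b11001000 = 200; 200 != 201 -> empty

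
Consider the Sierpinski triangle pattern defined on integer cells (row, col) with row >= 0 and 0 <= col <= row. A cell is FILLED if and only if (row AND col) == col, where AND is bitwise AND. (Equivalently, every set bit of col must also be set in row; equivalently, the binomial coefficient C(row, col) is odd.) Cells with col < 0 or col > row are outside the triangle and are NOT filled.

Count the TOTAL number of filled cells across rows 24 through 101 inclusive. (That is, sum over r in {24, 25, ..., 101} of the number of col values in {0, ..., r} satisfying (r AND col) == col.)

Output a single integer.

r24=11000 pc2: +4 =4
r25=11001 pc3: +8 =12
r26=11010 pc3: +8 =20
r27=11011 pc4: +16 =36
r28=11100 pc3: +8 =44
r29=11101 pc4: +16 =60
r30=11110 pc4: +16 =76
r31=11111 pc5: +32 =108
r32=100000 pc1: +2 =110
r33=100001 pc2: +4 =114
r34=100010 pc2: +4 =118
r35=100011 pc3: +8 =126
r36=100100 pc2: +4 =130
r37=100101 pc3: +8 =138
r38=100110 pc3: +8 =146
r39=100111 pc4: +16 =162
r40=101000 pc2: +4 =166
r41=101001 pc3: +8 =174
r42=101010 pc3: +8 =182
r43=101011 pc4: +16 =198
r44=101100 pc3: +8 =206
r45=101101 pc4: +16 =222
r46=101110 pc4: +16 =238
r47=101111 pc5: +32 =270
r48=110000 pc2: +4 =274
r49=110001 pc3: +8 =282
r50=110010 pc3: +8 =290
r51=110011 pc4: +16 =306
r52=110100 pc3: +8 =314
r53=110101 pc4: +16 =330
r54=110110 pc4: +16 =346
r55=110111 pc5: +32 =378
r56=111000 pc3: +8 =386
r57=111001 pc4: +16 =402
r58=111010 pc4: +16 =418
r59=111011 pc5: +32 =450
r60=111100 pc4: +16 =466
r61=111101 pc5: +32 =498
r62=111110 pc5: +32 =530
r63=111111 pc6: +64 =594
r64=1000000 pc1: +2 =596
r65=1000001 pc2: +4 =600
r66=1000010 pc2: +4 =604
r67=1000011 pc3: +8 =612
r68=1000100 pc2: +4 =616
r69=1000101 pc3: +8 =624
r70=1000110 pc3: +8 =632
r71=1000111 pc4: +16 =648
r72=1001000 pc2: +4 =652
r73=1001001 pc3: +8 =660
r74=1001010 pc3: +8 =668
r75=1001011 pc4: +16 =684
r76=1001100 pc3: +8 =692
r77=1001101 pc4: +16 =708
r78=1001110 pc4: +16 =724
r79=1001111 pc5: +32 =756
r80=1010000 pc2: +4 =760
r81=1010001 pc3: +8 =768
r82=1010010 pc3: +8 =776
r83=1010011 pc4: +16 =792
r84=1010100 pc3: +8 =800
r85=1010101 pc4: +16 =816
r86=1010110 pc4: +16 =832
r87=1010111 pc5: +32 =864
r88=1011000 pc3: +8 =872
r89=1011001 pc4: +16 =888
r90=1011010 pc4: +16 =904
r91=1011011 pc5: +32 =936
r92=1011100 pc4: +16 =952
r93=1011101 pc5: +32 =984
r94=1011110 pc5: +32 =1016
r95=1011111 pc6: +64 =1080
r96=1100000 pc2: +4 =1084
r97=1100001 pc3: +8 =1092
r98=1100010 pc3: +8 =1100
r99=1100011 pc4: +16 =1116
r100=1100100 pc3: +8 =1124
r101=1100101 pc4: +16 =1140

Answer: 1140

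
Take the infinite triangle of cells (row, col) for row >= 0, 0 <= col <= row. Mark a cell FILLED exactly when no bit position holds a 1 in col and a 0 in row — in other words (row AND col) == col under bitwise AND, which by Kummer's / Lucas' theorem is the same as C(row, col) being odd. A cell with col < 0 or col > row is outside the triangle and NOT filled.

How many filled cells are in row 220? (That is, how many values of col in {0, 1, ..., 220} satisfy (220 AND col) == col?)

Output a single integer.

Answer: 32

Derivation:
220 in binary = 11011100
popcount(220) = number of 1-bits in 11011100 = 5
A col c satisfies (220 AND c) == c iff every set bit of c is also set in 220; each of the 5 set bits of 220 can independently be on or off in c.
count = 2^5 = 32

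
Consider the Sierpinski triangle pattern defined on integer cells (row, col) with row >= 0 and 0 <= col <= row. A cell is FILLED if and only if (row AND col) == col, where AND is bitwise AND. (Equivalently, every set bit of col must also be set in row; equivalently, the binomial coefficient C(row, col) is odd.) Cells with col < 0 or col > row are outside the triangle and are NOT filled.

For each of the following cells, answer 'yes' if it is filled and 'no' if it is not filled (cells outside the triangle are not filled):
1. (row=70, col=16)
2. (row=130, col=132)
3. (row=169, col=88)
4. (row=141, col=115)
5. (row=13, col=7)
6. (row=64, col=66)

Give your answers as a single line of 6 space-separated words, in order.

Answer: no no no no no no

Derivation:
(70,16): row=0b1000110, col=0b10000, row AND col = 0b0 = 0; 0 != 16 -> empty
(130,132): col outside [0, 130] -> not filled
(169,88): row=0b10101001, col=0b1011000, row AND col = 0b1000 = 8; 8 != 88 -> empty
(141,115): row=0b10001101, col=0b1110011, row AND col = 0b1 = 1; 1 != 115 -> empty
(13,7): row=0b1101, col=0b111, row AND col = 0b101 = 5; 5 != 7 -> empty
(64,66): col outside [0, 64] -> not filled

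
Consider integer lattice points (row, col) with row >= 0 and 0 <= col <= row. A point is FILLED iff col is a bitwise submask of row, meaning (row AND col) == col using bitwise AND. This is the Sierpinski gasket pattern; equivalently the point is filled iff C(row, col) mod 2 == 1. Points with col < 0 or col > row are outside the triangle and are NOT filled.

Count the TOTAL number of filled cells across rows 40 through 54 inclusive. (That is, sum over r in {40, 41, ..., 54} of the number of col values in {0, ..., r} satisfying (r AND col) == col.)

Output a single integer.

Answer: 184

Derivation:
r40=101000 pc2: +4 =4
r41=101001 pc3: +8 =12
r42=101010 pc3: +8 =20
r43=101011 pc4: +16 =36
r44=101100 pc3: +8 =44
r45=101101 pc4: +16 =60
r46=101110 pc4: +16 =76
r47=101111 pc5: +32 =108
r48=110000 pc2: +4 =112
r49=110001 pc3: +8 =120
r50=110010 pc3: +8 =128
r51=110011 pc4: +16 =144
r52=110100 pc3: +8 =152
r53=110101 pc4: +16 =168
r54=110110 pc4: +16 =184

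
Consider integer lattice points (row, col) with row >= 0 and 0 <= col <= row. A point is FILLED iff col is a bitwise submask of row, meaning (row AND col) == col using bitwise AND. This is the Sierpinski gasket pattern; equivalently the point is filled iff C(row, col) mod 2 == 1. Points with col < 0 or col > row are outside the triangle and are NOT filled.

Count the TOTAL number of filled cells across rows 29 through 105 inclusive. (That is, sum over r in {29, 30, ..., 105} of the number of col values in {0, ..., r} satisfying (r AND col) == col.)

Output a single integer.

r29=11101 pc4: +16 =16
r30=11110 pc4: +16 =32
r31=11111 pc5: +32 =64
r32=100000 pc1: +2 =66
r33=100001 pc2: +4 =70
r34=100010 pc2: +4 =74
r35=100011 pc3: +8 =82
r36=100100 pc2: +4 =86
r37=100101 pc3: +8 =94
r38=100110 pc3: +8 =102
r39=100111 pc4: +16 =118
r40=101000 pc2: +4 =122
r41=101001 pc3: +8 =130
r42=101010 pc3: +8 =138
r43=101011 pc4: +16 =154
r44=101100 pc3: +8 =162
r45=101101 pc4: +16 =178
r46=101110 pc4: +16 =194
r47=101111 pc5: +32 =226
r48=110000 pc2: +4 =230
r49=110001 pc3: +8 =238
r50=110010 pc3: +8 =246
r51=110011 pc4: +16 =262
r52=110100 pc3: +8 =270
r53=110101 pc4: +16 =286
r54=110110 pc4: +16 =302
r55=110111 pc5: +32 =334
r56=111000 pc3: +8 =342
r57=111001 pc4: +16 =358
r58=111010 pc4: +16 =374
r59=111011 pc5: +32 =406
r60=111100 pc4: +16 =422
r61=111101 pc5: +32 =454
r62=111110 pc5: +32 =486
r63=111111 pc6: +64 =550
r64=1000000 pc1: +2 =552
r65=1000001 pc2: +4 =556
r66=1000010 pc2: +4 =560
r67=1000011 pc3: +8 =568
r68=1000100 pc2: +4 =572
r69=1000101 pc3: +8 =580
r70=1000110 pc3: +8 =588
r71=1000111 pc4: +16 =604
r72=1001000 pc2: +4 =608
r73=1001001 pc3: +8 =616
r74=1001010 pc3: +8 =624
r75=1001011 pc4: +16 =640
r76=1001100 pc3: +8 =648
r77=1001101 pc4: +16 =664
r78=1001110 pc4: +16 =680
r79=1001111 pc5: +32 =712
r80=1010000 pc2: +4 =716
r81=1010001 pc3: +8 =724
r82=1010010 pc3: +8 =732
r83=1010011 pc4: +16 =748
r84=1010100 pc3: +8 =756
r85=1010101 pc4: +16 =772
r86=1010110 pc4: +16 =788
r87=1010111 pc5: +32 =820
r88=1011000 pc3: +8 =828
r89=1011001 pc4: +16 =844
r90=1011010 pc4: +16 =860
r91=1011011 pc5: +32 =892
r92=1011100 pc4: +16 =908
r93=1011101 pc5: +32 =940
r94=1011110 pc5: +32 =972
r95=1011111 pc6: +64 =1036
r96=1100000 pc2: +4 =1040
r97=1100001 pc3: +8 =1048
r98=1100010 pc3: +8 =1056
r99=1100011 pc4: +16 =1072
r100=1100100 pc3: +8 =1080
r101=1100101 pc4: +16 =1096
r102=1100110 pc4: +16 =1112
r103=1100111 pc5: +32 =1144
r104=1101000 pc3: +8 =1152
r105=1101001 pc4: +16 =1168

Answer: 1168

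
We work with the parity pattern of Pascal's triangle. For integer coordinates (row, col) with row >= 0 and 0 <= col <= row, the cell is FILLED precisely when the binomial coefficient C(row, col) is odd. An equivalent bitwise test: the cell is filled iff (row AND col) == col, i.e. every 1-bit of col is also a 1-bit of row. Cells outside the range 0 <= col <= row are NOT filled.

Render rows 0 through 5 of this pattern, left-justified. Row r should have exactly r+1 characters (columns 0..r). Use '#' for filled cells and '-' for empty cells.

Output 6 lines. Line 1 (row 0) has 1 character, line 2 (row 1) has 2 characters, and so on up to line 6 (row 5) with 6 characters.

r0=0: #
r1=1: ##
r2=10: #-#
r3=11: ####
r4=100: #---#
r5=101: ##--##

Answer: #
##
#-#
####
#---#
##--##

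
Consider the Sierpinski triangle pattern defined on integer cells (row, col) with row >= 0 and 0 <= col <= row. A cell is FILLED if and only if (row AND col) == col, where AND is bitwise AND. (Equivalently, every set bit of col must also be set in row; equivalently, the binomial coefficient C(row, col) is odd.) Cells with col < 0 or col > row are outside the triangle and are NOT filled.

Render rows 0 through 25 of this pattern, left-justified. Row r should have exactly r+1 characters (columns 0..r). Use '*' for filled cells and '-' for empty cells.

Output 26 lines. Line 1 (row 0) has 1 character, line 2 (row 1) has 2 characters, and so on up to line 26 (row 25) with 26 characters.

Answer: *
**
*-*
****
*---*
**--**
*-*-*-*
********
*-------*
**------**
*-*-----*-*
****----****
*---*---*---*
**--**--**--**
*-*-*-*-*-*-*-*
****************
*---------------*
**--------------**
*-*-------------*-*
****------------****
*---*-----------*---*
**--**----------**--**
*-*-*-*---------*-*-*-*
********--------********
*-------*-------*-------*
**------**------**------**

Derivation:
r0=0: *
r1=1: **
r2=10: *-*
r3=11: ****
r4=100: *---*
r5=101: **--**
r6=110: *-*-*-*
r7=111: ********
r8=1000: *-------*
r9=1001: **------**
r10=1010: *-*-----*-*
r11=1011: ****----****
r12=1100: *---*---*---*
r13=1101: **--**--**--**
r14=1110: *-*-*-*-*-*-*-*
r15=1111: ****************
r16=10000: *---------------*
r17=10001: **--------------**
r18=10010: *-*-------------*-*
r19=10011: ****------------****
r20=10100: *---*-----------*---*
r21=10101: **--**----------**--**
r22=10110: *-*-*-*---------*-*-*-*
r23=10111: ********--------********
r24=11000: *-------*-------*-------*
r25=11001: **------**------**------**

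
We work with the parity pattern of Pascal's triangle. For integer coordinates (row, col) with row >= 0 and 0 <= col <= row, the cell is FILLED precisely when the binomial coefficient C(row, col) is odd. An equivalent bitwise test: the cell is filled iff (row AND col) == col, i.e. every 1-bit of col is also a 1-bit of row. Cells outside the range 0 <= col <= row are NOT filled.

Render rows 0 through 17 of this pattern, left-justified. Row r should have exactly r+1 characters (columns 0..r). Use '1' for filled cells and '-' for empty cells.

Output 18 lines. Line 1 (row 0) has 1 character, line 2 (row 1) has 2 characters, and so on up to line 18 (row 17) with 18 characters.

r0=0: 1
r1=1: 11
r2=10: 1-1
r3=11: 1111
r4=100: 1---1
r5=101: 11--11
r6=110: 1-1-1-1
r7=111: 11111111
r8=1000: 1-------1
r9=1001: 11------11
r10=1010: 1-1-----1-1
r11=1011: 1111----1111
r12=1100: 1---1---1---1
r13=1101: 11--11--11--11
r14=1110: 1-1-1-1-1-1-1-1
r15=1111: 1111111111111111
r16=10000: 1---------------1
r17=10001: 11--------------11

Answer: 1
11
1-1
1111
1---1
11--11
1-1-1-1
11111111
1-------1
11------11
1-1-----1-1
1111----1111
1---1---1---1
11--11--11--11
1-1-1-1-1-1-1-1
1111111111111111
1---------------1
11--------------11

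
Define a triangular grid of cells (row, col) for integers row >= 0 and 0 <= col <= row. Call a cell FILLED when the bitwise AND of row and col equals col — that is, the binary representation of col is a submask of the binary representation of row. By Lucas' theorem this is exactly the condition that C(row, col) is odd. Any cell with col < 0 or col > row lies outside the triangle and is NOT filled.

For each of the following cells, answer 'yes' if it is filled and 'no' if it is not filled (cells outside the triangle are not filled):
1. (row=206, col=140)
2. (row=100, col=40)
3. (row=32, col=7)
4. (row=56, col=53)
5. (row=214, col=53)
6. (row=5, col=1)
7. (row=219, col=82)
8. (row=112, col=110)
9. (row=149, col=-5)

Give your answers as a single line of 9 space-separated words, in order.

Answer: yes no no no no yes yes no no

Derivation:
(206,140): row=0b11001110, col=0b10001100, row AND col = 0b10001100 = 140; 140 == 140 -> filled
(100,40): row=0b1100100, col=0b101000, row AND col = 0b100000 = 32; 32 != 40 -> empty
(32,7): row=0b100000, col=0b111, row AND col = 0b0 = 0; 0 != 7 -> empty
(56,53): row=0b111000, col=0b110101, row AND col = 0b110000 = 48; 48 != 53 -> empty
(214,53): row=0b11010110, col=0b110101, row AND col = 0b10100 = 20; 20 != 53 -> empty
(5,1): row=0b101, col=0b1, row AND col = 0b1 = 1; 1 == 1 -> filled
(219,82): row=0b11011011, col=0b1010010, row AND col = 0b1010010 = 82; 82 == 82 -> filled
(112,110): row=0b1110000, col=0b1101110, row AND col = 0b1100000 = 96; 96 != 110 -> empty
(149,-5): col outside [0, 149] -> not filled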